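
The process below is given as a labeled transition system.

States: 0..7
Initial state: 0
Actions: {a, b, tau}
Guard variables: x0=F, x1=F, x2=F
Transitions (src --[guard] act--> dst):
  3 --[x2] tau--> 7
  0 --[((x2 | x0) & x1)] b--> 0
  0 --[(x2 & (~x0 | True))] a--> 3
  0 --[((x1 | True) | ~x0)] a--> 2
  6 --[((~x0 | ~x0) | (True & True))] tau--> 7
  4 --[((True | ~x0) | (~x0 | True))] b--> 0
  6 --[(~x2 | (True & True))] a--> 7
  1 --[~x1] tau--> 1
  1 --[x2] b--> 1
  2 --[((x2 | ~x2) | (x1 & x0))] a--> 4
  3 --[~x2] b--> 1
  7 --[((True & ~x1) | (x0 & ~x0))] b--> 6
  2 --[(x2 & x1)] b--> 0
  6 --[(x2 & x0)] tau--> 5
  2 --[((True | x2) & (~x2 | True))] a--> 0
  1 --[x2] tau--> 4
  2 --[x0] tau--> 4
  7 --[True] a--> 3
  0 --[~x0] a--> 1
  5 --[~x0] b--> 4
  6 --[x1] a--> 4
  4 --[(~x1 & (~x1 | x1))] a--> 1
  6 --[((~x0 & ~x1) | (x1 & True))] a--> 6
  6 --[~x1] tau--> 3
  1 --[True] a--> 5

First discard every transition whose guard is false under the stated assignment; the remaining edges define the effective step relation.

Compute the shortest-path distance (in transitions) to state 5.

Breadth-first toward 5:
  L0 = {0}
  L1 = {1,2}
  L2 = {4,5}
first hit 5 at d=2 via a·a

Answer: 2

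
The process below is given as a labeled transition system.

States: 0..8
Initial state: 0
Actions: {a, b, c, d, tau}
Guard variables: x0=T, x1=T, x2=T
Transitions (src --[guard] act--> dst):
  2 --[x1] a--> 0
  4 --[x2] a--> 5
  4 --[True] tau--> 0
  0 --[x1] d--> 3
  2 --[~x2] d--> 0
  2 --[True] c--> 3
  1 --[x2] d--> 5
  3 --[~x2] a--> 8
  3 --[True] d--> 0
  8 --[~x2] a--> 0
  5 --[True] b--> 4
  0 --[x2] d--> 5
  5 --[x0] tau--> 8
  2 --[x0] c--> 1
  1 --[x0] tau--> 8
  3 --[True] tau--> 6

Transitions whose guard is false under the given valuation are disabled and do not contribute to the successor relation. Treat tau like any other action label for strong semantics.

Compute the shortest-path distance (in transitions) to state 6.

Breadth-first toward 6:
  L0 = {0}
  L1 = {3,5}
  L2 = {4,6,8}
depth(6)=2, e.g. d·tau

Answer: 2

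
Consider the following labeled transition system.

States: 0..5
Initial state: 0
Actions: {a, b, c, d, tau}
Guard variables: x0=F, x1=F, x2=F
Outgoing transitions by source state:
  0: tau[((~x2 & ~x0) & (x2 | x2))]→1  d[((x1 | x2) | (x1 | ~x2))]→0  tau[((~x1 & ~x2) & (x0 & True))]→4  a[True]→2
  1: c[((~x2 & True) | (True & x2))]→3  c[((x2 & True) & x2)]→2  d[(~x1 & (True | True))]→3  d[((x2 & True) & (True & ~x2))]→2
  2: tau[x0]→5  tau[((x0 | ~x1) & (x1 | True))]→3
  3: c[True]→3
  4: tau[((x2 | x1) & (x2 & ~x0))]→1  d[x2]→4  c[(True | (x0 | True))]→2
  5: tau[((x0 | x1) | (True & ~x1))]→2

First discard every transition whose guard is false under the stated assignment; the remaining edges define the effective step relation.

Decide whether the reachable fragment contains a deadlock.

Answer: DEADLOCK-FREE

Trace:
R = {0,2,3}
  0: a→2  d→0  [2 out]
  2: tau→3  [1 out]
  3: c→3  [1 out]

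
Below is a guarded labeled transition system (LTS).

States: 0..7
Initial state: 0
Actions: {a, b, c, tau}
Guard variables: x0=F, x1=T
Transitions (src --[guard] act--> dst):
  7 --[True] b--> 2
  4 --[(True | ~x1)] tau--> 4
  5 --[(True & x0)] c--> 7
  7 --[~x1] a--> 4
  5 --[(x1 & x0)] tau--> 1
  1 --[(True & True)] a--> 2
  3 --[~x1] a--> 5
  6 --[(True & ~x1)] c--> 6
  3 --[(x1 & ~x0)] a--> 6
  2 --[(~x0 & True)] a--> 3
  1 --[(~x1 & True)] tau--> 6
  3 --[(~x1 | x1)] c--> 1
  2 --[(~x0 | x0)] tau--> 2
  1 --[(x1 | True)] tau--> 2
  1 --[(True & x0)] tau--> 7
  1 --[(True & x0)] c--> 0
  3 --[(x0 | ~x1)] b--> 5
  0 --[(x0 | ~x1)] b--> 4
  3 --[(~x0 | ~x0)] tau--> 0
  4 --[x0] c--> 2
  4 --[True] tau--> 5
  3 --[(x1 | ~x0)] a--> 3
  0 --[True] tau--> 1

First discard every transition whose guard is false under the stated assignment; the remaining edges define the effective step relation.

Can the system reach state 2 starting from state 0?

Answer: REACHABLE

Working:
Guard filter leaves 12 enabled edge(s).
depth 0: {0}
depth 1: {1}  now seen {0,1}
depth 2: {2}  now seen {0,1,2}
depth 3: {3}  now seen {0,1,2,3}
depth 4: {6}  now seen {0,1,2,3,6}
Reachable = {0,1,2,3,6}
trace reaching 2: tau·a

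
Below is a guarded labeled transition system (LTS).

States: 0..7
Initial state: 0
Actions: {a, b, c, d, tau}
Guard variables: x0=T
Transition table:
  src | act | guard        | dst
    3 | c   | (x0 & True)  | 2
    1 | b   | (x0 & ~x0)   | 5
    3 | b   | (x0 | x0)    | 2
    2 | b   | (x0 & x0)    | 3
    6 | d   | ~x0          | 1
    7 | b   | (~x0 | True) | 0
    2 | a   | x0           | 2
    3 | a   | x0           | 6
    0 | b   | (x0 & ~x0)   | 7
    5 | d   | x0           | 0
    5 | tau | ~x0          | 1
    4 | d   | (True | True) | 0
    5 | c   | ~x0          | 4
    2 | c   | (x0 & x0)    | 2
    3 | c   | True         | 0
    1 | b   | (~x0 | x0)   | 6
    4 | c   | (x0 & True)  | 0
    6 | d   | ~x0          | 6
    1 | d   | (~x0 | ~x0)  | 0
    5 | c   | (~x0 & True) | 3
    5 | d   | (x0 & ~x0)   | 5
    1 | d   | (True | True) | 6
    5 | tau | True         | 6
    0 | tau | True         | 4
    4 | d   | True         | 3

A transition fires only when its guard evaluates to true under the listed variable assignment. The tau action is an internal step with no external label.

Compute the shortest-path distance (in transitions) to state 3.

Breadth-first toward 3:
  depth 0: {0}
  depth 1: {4}
  depth 2: {3}
depth(3)=2, e.g. tau·d

Answer: 2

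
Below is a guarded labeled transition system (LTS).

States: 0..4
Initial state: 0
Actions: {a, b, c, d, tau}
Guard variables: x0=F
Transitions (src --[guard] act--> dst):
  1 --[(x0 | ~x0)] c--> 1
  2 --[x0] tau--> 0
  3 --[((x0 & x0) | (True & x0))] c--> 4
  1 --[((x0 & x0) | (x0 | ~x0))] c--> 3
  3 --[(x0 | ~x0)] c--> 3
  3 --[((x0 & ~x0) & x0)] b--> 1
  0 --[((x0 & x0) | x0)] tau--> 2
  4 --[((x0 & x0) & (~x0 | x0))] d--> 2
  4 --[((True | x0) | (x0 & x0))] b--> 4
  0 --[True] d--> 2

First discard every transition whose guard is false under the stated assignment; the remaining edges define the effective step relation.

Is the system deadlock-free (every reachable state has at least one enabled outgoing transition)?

Reach set: {0,2}
  0: d→2  [deg 1]
  2: ∅  [deadlock]
Path to 2: d

Answer: DEADLOCK at state 2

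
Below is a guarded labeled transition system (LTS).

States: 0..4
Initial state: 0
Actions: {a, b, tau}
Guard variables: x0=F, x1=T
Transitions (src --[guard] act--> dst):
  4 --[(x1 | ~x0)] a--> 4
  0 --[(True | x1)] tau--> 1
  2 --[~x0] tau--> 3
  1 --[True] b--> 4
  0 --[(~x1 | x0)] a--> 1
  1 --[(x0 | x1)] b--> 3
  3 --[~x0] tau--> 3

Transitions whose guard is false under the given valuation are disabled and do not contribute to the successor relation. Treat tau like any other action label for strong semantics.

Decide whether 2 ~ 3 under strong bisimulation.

Bisimulation quotient by refinement:
  π0 = {{0,1,2,3,4}}
  π1 = {{0,2,3},{1},{4}}
  π2 = {{0},{1},{2,3},{4}}
Fixed point at round 3; 4 class(es).
class of 2: {2,3}; class of 3: {2,3}

Answer: BISIMILAR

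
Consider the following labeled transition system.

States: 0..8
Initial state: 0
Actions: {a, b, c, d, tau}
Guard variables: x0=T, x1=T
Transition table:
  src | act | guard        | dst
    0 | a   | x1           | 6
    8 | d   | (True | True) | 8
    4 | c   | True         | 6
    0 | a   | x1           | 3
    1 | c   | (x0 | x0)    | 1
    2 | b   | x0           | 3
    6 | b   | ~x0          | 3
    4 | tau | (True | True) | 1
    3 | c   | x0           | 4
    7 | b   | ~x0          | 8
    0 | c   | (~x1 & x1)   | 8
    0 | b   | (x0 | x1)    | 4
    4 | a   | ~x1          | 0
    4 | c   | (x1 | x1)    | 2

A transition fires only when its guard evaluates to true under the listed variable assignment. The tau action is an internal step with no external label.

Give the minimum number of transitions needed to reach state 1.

Answer: 2

Trace:
BFS to 1:
  Layer 0: {0}
  Layer 1: {3,4,6}
  Layer 2: {1,2}
1 enters at depth 2; path b·tau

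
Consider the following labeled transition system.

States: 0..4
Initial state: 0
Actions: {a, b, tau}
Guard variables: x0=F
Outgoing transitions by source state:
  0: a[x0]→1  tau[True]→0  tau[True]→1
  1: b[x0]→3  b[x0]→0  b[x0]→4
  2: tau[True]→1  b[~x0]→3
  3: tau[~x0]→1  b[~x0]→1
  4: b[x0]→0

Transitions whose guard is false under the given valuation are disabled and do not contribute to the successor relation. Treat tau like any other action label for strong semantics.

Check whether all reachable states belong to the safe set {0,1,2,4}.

Answer: INVARIANT HOLDS

Analysis:
Allowed set {0,1,2,4}
Reachable = {0,1}
  0: safe
  1: safe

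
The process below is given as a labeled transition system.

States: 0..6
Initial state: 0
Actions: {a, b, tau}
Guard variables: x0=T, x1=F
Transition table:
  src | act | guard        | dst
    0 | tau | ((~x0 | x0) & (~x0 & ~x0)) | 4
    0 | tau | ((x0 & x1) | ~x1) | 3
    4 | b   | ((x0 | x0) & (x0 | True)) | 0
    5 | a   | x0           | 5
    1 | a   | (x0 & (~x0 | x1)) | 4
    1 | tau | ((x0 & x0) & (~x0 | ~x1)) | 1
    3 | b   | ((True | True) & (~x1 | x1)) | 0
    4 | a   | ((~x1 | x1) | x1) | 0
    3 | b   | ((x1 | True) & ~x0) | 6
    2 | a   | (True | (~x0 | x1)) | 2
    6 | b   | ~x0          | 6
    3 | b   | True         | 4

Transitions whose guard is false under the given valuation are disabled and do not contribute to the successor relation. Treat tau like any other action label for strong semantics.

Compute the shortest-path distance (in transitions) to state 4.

Layered search for 4:
  depth 0: {0}
  depth 1: {3}
  depth 2: {4}
4 enters at depth 2; path tau·b

Answer: 2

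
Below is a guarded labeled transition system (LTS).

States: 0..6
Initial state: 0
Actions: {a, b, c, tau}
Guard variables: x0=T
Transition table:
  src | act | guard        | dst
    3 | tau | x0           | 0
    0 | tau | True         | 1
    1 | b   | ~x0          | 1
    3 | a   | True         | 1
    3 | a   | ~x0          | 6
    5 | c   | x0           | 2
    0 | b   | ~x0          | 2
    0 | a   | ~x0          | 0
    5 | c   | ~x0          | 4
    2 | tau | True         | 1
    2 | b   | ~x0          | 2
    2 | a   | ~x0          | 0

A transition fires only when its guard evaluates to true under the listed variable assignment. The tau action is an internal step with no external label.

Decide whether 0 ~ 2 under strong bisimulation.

Compute ~ classes (split until stable):
  round 0: {{0,1,2,3,4,5,6}}
  round 1: {{0,2},{1,4,6},{3},{5}}
4 equivalence class(es) (converged in 2)
class of 0: {0,2}; class of 2: {0,2}

Answer: BISIMILAR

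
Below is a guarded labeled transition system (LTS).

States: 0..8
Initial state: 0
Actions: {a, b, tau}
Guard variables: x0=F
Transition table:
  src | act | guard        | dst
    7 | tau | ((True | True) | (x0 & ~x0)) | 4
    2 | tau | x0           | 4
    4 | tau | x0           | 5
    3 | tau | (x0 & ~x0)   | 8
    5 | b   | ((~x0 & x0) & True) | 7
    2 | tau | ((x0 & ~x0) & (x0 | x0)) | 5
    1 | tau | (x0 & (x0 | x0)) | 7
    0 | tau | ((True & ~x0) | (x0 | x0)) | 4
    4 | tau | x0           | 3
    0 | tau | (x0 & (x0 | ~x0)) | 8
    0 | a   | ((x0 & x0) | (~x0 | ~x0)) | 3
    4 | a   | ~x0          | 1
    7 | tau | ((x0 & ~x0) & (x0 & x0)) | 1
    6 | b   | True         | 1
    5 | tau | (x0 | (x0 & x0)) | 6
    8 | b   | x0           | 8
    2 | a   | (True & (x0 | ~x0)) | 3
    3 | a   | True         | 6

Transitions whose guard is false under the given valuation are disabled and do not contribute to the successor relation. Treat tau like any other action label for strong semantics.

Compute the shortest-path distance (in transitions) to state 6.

Breadth-first toward 6:
  Layer 0: {0}
  Layer 1: {3,4}
  Layer 2: {1,6}
6 enters at depth 2; path a·a

Answer: 2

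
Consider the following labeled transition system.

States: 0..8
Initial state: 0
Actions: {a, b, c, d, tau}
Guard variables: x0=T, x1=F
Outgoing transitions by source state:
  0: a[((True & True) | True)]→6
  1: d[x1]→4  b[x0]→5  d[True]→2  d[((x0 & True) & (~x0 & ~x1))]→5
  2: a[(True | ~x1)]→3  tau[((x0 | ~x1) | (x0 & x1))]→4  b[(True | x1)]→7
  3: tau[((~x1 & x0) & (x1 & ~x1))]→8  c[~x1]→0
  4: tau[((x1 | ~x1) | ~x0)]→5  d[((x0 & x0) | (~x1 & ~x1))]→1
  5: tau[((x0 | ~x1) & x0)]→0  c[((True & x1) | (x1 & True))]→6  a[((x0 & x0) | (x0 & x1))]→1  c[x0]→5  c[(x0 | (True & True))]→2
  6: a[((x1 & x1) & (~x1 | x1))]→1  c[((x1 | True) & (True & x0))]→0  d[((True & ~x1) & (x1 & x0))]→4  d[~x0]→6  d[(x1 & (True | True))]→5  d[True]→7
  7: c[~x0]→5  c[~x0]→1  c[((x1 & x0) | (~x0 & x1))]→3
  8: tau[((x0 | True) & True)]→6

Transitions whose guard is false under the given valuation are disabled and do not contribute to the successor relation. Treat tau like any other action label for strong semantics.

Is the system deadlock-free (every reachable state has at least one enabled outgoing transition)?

Answer: DEADLOCK at state 7

Working:
R = {0,6,7}
  0: a→6  [1 out]
  6: c→0  d→7  [2 out]
  7: ∅  [STUCK]
trace reaching 7: a·d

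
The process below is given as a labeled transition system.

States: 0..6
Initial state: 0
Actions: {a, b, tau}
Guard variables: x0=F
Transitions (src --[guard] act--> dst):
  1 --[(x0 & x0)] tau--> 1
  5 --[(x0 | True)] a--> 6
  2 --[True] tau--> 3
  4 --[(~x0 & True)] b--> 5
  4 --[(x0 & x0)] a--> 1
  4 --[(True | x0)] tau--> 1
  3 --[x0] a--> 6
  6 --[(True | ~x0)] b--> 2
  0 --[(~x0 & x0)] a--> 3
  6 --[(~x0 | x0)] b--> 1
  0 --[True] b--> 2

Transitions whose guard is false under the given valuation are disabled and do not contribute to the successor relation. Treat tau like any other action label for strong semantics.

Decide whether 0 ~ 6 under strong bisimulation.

Bisimulation quotient by refinement:
  π0 = {{0,1,2,3,4,5,6}}
  π1 = {{0,6},{1,3},{2},{4},{5}}
  π2 = {{0},{1,3},{2},{4},{5},{6}}
stable after 3 split(s): 6 block(s)
[0]={0}  [6]={6}

Answer: NOT BISIMILAR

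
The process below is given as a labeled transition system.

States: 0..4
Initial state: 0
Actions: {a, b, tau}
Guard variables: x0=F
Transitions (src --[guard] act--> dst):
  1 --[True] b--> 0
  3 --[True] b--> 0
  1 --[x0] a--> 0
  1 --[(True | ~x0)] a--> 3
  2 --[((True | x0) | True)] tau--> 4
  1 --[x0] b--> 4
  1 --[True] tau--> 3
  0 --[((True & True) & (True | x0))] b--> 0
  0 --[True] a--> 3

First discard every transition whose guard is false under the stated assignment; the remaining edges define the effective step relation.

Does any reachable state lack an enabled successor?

Reachable = {0,3}
  0: a→3  b→0  [2 exit(s)]
  3: b→0  [1 exit(s)]

Answer: DEADLOCK-FREE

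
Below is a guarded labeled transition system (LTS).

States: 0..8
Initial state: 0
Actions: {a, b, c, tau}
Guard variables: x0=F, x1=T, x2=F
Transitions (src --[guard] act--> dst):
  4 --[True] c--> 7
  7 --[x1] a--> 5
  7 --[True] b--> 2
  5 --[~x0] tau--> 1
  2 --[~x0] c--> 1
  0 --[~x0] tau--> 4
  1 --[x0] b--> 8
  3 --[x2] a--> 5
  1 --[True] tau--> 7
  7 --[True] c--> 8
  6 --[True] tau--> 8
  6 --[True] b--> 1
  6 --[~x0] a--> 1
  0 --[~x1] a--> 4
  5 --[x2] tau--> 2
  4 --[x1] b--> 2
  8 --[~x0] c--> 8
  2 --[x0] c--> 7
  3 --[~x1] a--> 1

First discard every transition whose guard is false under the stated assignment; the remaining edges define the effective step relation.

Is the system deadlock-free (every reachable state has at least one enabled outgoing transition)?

Answer: DEADLOCK-FREE

Working:
R = {0,1,2,4,5,7,8}
  0: tau→4  [deg 1]
  1: tau→7  [deg 1]
  2: c→1  [deg 1]
  4: b→2  c→7  [deg 2]
  5: tau→1  [deg 1]
  7: a→5  b→2  c→8  [deg 3]
  8: c→8  [deg 1]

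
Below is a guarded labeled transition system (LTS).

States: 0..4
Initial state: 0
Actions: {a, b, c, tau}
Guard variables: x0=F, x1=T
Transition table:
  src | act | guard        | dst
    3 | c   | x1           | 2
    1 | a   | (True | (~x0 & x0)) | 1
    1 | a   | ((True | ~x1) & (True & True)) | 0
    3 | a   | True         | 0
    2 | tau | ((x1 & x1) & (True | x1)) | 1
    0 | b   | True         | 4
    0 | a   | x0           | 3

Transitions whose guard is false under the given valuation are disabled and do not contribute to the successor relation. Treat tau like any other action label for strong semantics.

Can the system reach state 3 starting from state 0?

Answer: UNREACHABLE

Trace:
Guard filter leaves 6 enabled edge(s).
L0 = {0}
L1 = {4}  cumulative {0,4}
Reachable = {0,4}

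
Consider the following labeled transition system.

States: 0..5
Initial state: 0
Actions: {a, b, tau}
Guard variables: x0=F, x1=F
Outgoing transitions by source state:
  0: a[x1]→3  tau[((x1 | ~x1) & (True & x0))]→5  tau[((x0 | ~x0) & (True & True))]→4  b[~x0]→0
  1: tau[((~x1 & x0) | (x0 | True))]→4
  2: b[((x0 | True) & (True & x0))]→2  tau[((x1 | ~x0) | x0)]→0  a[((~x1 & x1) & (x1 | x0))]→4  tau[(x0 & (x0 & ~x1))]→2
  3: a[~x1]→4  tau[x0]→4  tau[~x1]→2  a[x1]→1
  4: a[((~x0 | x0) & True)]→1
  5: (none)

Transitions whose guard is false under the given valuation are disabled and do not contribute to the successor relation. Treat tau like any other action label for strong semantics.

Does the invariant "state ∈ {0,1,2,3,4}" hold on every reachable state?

Inv-set: {0,1,2,3,4}
Reachable = {0,1,4}
  0: ✓
  1: ✓
  4: ✓

Answer: INVARIANT HOLDS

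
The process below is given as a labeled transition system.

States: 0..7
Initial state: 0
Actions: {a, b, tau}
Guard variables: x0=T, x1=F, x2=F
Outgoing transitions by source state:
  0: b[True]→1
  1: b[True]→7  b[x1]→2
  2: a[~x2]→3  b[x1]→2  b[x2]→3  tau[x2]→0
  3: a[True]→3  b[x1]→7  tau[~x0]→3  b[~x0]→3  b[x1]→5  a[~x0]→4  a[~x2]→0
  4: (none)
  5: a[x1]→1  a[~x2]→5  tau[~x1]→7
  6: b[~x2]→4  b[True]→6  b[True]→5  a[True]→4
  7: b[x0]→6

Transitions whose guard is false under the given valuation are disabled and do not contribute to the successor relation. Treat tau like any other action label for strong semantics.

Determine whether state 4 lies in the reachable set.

After dropping false guards: 12 live edges.
depth 0: {0}
depth 1: {1}  cumulative {0,1}
depth 2: {7}  cumulative {0,1,7}
depth 3: {6}  cumulative {0,1,6,7}
depth 4: {4,5}  cumulative {0,1,4,5,6,7}
Reachable = {0,1,4,5,6,7}
witness 4: b·b·b·b

Answer: REACHABLE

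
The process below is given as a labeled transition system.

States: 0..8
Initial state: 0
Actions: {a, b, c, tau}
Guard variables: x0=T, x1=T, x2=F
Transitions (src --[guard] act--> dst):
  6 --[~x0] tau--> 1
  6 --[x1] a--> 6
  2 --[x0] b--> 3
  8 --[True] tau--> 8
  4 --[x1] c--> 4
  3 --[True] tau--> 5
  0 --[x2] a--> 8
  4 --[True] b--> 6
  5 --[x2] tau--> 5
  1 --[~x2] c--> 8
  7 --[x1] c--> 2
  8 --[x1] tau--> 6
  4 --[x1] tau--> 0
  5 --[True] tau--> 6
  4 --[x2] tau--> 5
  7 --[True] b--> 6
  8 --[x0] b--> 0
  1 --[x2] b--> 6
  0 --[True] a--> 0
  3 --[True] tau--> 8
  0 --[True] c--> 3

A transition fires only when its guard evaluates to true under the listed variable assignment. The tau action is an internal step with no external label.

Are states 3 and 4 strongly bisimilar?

Answer: NOT BISIMILAR

Analysis:
Bisimulation quotient by refinement:
  π0 = {{0,1,2,3,4,5,6,7,8}}
  π1 = {{0},{1},{2},{3,5},{4},{6},{7},{8}}
  π2 = {{0},{1},{2},{3},{4},{5},{6},{7},{8}}
9 equivalence class(es) (converged in 3)
3∈{3}, 4∈{4}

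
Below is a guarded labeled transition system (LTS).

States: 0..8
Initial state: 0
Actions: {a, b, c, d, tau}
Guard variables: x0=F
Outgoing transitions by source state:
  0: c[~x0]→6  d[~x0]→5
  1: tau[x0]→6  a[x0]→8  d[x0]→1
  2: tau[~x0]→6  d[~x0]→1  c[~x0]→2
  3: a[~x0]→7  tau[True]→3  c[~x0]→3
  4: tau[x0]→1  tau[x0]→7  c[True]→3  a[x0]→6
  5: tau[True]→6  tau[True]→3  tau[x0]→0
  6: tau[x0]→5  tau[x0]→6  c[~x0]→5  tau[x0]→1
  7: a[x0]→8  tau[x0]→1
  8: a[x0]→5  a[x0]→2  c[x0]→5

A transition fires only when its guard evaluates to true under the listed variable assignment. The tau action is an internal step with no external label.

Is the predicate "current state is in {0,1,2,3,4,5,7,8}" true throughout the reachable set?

Allowed set {0,1,2,3,4,5,7,8}
Reach set: {0,3,5,6,7}
  0: safe
  3: safe
  5: safe
  6: ✗ unsafe
  7: safe
reach 6 via c — violates

Answer: INVARIANT VIOLATED at state 6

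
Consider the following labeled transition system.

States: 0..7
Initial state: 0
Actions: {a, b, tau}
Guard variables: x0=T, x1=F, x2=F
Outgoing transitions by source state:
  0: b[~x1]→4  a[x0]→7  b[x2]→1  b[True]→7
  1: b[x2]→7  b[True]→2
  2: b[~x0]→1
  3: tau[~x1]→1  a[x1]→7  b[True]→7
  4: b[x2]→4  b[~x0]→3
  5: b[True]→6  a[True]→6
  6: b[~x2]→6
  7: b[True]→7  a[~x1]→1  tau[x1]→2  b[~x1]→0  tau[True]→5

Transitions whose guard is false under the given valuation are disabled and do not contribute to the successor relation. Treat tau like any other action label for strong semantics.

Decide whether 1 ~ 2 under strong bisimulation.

Answer: NOT BISIMILAR

Trace:
Refine partition for ~:
  P[0] = {{0,1,2,3,4,5,6,7}}
  P[1] = {{0,5},{1,6},{2,4},{3},{7}}
  P[2] = {{0},{1},{2,4},{3},{5},{6},{7}}
7 equivalence class(es) (converged in 3)
[1]={1}  [2]={2,4}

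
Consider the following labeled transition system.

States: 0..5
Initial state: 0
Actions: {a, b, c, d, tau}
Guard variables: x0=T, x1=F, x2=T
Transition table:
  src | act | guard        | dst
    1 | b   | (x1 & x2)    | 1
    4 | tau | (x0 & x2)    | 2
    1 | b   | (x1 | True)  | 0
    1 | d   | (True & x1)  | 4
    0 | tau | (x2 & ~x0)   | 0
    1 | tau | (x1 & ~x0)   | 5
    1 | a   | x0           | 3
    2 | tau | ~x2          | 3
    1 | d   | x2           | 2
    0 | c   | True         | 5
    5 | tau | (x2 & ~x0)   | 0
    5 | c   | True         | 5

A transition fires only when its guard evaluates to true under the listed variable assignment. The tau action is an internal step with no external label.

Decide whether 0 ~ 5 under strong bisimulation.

Bisimulation quotient by refinement:
  P[0] = {{0,1,2,3,4,5}}
  P[1] = {{0,5},{1},{2,3},{4}}
Fixed point at round 2; 4 class(es).
[0]={0,5}  [5]={0,5}

Answer: BISIMILAR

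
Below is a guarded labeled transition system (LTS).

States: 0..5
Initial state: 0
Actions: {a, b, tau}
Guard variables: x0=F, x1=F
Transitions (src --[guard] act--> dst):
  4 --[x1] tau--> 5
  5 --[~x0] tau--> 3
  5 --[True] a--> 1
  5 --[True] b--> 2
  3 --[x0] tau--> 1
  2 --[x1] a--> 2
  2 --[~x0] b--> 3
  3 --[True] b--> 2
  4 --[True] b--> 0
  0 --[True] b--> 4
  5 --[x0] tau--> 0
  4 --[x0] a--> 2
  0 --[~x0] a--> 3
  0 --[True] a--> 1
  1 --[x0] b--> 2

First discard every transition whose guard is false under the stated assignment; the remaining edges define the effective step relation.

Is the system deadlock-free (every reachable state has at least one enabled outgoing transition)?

Answer: DEADLOCK at state 1

Analysis:
R = {0,1,2,3,4}
  0: a→1  a→3  b→4  [deg 3]
  1: ∅  [STUCK]
  2: b→3  [deg 1]
  3: b→2  [deg 1]
  4: b→0  [deg 1]
Path to 1: a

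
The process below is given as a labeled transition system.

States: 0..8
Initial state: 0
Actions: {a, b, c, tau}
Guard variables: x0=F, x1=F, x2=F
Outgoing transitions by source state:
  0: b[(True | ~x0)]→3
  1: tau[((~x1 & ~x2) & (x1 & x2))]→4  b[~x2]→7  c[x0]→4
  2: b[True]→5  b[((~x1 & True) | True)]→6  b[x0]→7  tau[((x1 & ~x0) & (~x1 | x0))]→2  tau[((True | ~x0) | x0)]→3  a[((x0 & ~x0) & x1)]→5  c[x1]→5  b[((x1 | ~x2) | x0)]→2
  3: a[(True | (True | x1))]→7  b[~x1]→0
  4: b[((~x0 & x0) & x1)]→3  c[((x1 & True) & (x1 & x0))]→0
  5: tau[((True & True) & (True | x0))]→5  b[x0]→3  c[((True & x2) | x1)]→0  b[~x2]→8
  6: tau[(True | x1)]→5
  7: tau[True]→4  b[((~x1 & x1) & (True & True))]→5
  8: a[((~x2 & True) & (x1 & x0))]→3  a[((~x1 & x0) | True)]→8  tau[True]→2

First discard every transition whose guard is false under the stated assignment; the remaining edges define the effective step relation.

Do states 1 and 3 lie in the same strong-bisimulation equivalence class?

Refine partition for ~:
  P[0] = {{0,1,2,3,4,5,6,7,8}}
  P[1] = {{0,1},{2,5},{3},{4},{6,7},{8}}
  P[2] = {{0},{1},{2},{3},{4},{5},{6},{7},{8}}
9 equivalence class(es) (converged in 3)
1∈{1}, 3∈{3}

Answer: NOT BISIMILAR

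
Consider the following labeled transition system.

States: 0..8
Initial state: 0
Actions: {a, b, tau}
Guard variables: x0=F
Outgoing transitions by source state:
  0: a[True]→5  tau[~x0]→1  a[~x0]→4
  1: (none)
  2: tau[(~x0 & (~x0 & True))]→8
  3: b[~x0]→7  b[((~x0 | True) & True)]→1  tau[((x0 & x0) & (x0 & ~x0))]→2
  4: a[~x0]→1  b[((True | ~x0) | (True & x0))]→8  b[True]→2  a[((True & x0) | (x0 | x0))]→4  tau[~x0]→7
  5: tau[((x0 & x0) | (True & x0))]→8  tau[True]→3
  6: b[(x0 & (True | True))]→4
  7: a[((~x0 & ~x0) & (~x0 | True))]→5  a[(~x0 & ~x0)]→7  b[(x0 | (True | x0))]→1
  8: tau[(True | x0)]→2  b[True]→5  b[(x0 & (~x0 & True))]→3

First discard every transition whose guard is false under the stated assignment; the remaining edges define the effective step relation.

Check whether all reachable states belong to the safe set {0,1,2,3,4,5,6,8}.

Answer: INVARIANT VIOLATED at state 7

Trace:
Inv-set: {0,1,2,3,4,5,6,8}
R = {0,1,2,3,4,5,7,8}
  0: ✓
  1: ✓
  2: ✓
  3: ✓
  4: ✓
  5: ✓
  7: outside
  8: ✓
counterexample path to 7: a·tau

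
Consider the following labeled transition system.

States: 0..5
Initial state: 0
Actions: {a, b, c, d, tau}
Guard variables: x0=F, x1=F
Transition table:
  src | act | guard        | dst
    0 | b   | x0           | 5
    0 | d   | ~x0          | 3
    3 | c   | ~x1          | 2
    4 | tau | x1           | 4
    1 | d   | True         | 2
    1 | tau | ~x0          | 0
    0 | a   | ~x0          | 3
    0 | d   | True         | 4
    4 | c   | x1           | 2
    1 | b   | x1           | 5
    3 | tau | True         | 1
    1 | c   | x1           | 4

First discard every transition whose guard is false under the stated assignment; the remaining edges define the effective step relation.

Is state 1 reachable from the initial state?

Guard filter leaves 7 enabled edge(s).
Layer 0: {0}
Layer 1: {3,4}  total {0,3,4}
Layer 2: {1,2}  total {0,1,2,3,4}
Reachable = {0,1,2,3,4}
trace reaching 1: d·tau

Answer: REACHABLE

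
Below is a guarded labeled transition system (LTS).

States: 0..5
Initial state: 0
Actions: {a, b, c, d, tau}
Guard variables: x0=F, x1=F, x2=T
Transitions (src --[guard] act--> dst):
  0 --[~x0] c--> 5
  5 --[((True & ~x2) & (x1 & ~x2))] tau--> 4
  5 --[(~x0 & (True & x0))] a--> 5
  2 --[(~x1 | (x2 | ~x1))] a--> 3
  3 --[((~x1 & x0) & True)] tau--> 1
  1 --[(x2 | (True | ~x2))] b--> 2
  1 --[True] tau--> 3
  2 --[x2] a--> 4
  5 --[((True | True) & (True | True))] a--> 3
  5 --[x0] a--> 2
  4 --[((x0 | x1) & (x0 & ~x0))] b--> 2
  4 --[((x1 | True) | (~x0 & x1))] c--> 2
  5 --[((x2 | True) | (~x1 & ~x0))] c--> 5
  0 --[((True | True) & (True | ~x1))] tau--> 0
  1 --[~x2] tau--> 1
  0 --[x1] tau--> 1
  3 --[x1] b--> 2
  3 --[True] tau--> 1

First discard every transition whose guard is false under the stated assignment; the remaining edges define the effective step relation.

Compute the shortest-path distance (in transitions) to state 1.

BFS to 1:
  L0 = {0}
  L1 = {5}
  L2 = {3}
  L3 = {1}
depth(1)=3, e.g. c·a·tau

Answer: 3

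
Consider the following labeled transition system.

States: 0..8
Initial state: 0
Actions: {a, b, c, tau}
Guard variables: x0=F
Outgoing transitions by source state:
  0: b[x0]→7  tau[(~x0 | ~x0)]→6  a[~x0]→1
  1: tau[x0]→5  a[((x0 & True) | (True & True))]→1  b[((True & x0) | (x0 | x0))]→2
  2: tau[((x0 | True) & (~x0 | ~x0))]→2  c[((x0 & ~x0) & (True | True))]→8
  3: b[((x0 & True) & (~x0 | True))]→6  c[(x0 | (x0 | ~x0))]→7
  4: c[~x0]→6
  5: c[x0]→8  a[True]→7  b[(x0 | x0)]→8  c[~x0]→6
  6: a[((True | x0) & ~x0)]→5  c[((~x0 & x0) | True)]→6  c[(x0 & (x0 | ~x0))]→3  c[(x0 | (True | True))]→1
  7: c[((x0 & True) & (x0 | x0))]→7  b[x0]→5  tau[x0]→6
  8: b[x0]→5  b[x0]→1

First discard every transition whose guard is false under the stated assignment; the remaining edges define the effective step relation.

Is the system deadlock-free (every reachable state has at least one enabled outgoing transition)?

Answer: DEADLOCK at state 7

Analysis:
Reach set: {0,1,5,6,7}
  0: a→1  tau→6  [deg 2]
  1: a→1  [deg 1]
  5: a→7  c→6  [deg 2]
  6: a→5  c→1  c→6  [deg 3]
  7: ∅  [no exit]
witness 7: tau·a·a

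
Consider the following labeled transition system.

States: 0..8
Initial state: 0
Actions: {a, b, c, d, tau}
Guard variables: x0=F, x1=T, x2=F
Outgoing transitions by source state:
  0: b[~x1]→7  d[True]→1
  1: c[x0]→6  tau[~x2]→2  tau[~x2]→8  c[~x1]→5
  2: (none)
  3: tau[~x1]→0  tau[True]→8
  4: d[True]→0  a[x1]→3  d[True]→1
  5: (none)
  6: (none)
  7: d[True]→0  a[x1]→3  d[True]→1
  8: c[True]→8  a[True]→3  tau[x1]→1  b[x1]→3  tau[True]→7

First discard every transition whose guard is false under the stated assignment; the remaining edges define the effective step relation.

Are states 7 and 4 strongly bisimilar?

Answer: BISIMILAR

Analysis:
Refine partition for ~:
  P[0] = {{0,1,2,3,4,5,6,7,8}}
  P[1] = {{0},{1,3},{2,5,6},{4,7},{8}}
  P[2] = {{0},{1},{2,5,6},{3},{4,7},{8}}
stable after 3 split(s): 6 block(s)
7∈{4,7}, 4∈{4,7}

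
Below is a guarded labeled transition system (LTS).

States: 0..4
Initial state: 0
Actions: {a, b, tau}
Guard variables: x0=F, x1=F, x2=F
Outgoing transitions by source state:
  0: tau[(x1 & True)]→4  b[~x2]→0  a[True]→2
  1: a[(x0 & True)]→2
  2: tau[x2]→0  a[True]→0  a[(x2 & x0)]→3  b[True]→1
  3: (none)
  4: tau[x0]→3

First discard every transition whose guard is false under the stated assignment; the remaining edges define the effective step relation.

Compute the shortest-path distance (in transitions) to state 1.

Answer: 2

Trace:
Layered search for 1:
  L0 = {0}
  L1 = {2}
  L2 = {1}
1 enters at depth 2; path a·b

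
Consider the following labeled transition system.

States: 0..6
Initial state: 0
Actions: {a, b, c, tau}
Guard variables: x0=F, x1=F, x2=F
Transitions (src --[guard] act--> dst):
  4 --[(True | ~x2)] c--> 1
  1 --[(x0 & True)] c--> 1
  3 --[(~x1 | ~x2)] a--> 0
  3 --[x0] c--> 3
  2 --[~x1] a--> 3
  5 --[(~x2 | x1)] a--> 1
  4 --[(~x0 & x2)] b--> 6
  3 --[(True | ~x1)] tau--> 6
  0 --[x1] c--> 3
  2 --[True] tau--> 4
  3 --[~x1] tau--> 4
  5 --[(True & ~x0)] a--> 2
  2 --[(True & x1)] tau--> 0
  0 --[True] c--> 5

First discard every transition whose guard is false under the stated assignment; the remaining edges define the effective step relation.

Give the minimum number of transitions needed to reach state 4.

Answer: 3

Working:
Layered search for 4:
  Layer 0: {0}
  Layer 1: {5}
  Layer 2: {1,2}
  Layer 3: {3,4}
first hit 4 at d=3 via c·a·tau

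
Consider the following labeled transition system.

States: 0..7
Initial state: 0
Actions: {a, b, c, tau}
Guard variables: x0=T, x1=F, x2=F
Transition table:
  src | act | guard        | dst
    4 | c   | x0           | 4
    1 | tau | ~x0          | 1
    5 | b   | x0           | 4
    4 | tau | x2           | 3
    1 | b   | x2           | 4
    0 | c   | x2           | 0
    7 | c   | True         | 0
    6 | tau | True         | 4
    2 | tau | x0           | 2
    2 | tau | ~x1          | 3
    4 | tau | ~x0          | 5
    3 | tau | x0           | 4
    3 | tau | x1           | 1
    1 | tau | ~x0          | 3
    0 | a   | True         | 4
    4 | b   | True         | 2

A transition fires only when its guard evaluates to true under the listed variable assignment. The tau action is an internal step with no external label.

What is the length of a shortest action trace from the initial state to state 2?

Layered search for 2:
  depth 0: {0}
  depth 1: {4}
  depth 2: {2}
first hit 2 at d=2 via a·b

Answer: 2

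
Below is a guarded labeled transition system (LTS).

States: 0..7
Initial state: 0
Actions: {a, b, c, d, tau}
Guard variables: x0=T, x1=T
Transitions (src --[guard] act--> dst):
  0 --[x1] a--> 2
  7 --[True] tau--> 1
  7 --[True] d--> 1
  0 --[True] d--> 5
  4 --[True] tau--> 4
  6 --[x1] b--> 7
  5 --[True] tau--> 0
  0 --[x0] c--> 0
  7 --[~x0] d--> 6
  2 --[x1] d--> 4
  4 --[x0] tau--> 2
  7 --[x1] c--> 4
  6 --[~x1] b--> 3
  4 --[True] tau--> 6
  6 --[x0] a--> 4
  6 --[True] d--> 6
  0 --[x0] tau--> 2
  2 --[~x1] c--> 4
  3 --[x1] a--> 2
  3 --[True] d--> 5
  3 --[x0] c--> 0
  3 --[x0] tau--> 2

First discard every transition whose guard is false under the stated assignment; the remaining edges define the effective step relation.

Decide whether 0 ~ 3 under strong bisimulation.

Refine partition for ~:
  π0 = {{0,1,2,3,4,5,6,7}}
  π1 = {{0,3},{1},{2},{4,5},{6},{7}}
  π2 = {{0,3},{1},{2},{4},{5},{6},{7}}
Fixed point at round 3; 7 class(es).
class of 0: {0,3}; class of 3: {0,3}

Answer: BISIMILAR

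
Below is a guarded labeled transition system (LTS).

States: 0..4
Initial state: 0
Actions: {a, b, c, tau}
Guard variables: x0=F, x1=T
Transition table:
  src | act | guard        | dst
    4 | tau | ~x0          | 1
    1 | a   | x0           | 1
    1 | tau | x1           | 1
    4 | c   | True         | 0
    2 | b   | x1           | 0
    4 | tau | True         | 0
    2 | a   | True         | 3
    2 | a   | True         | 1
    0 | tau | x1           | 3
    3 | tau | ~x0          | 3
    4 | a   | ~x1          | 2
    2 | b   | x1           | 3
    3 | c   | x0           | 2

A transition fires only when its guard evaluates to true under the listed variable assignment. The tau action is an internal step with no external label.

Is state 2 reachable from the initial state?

Answer: UNREACHABLE

Trace:
10 transition(s) survive guard evaluation.
depth 0: {0}
depth 1: {3}  cumulative {0,3}
Reachable = {0,3}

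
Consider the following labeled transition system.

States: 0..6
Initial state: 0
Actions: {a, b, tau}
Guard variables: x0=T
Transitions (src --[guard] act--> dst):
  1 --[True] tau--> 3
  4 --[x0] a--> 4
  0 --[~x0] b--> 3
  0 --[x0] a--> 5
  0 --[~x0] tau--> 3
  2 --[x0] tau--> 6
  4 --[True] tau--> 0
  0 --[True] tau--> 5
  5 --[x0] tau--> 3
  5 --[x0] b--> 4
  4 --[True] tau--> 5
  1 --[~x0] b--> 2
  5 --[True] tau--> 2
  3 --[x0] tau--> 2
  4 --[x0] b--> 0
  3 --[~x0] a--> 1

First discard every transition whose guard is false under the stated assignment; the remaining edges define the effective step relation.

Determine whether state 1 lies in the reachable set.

After dropping false guards: 12 live edges.
L0 = {0}
L1 = {5}  cumulative {0,5}
L2 = {2,3,4}  cumulative {0,2,3,4,5}
L3 = {6}  cumulative {0,2,3,4,5,6}
Reach set: {0,2,3,4,5,6}

Answer: UNREACHABLE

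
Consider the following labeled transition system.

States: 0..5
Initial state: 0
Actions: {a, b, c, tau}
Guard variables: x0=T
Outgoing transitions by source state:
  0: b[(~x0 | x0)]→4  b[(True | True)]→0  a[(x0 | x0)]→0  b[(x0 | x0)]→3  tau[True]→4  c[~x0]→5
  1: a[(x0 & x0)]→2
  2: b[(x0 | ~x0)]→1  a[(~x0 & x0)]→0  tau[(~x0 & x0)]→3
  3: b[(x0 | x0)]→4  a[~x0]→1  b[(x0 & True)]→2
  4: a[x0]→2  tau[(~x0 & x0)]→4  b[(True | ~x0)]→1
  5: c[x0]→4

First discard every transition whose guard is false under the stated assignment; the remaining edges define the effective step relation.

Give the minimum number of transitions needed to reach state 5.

Layered search for 5:
  L0 = {0}
  L1 = {3,4}
  L2 = {1,2}
5 never appears.

Answer: UNREACHABLE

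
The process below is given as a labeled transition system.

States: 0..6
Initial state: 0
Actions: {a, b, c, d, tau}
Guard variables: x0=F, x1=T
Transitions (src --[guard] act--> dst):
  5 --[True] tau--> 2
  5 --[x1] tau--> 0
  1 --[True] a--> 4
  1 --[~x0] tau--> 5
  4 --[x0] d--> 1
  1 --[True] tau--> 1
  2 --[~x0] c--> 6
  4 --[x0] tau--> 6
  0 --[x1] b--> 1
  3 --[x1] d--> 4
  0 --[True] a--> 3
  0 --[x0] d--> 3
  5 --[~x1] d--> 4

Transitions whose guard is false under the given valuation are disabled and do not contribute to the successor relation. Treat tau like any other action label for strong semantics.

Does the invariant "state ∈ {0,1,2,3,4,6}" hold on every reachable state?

Answer: INVARIANT VIOLATED at state 5

Trace:
Inv-set: {0,1,2,3,4,6}
Reach set: {0,1,2,3,4,5,6}
  0: ok
  1: ok
  2: ok
  3: ok
  4: ok
  5: VIOLATES
  6: ok
witness against invariant: b·tau → 5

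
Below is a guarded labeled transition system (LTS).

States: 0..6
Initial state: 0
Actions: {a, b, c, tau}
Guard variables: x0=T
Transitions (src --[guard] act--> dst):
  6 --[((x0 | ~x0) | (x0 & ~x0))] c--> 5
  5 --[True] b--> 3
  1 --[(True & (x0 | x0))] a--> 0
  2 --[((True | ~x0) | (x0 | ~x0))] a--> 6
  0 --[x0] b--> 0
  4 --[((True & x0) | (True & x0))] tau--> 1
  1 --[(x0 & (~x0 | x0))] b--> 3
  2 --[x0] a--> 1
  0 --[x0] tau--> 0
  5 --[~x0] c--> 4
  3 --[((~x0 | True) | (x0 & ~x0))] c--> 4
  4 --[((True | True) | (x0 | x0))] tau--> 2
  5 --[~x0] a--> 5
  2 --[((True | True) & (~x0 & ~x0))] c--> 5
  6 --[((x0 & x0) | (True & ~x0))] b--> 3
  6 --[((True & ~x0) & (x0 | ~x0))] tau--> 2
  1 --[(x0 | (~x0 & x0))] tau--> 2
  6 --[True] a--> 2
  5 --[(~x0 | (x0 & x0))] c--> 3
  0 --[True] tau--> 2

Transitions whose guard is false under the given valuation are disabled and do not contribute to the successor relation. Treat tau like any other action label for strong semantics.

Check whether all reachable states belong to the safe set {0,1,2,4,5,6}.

Answer: INVARIANT VIOLATED at state 3

Working:
Allowed set {0,1,2,4,5,6}
R = {0,1,2,3,4,5,6}
  0: ✓
  1: ✓
  2: ✓
  3: ✗ unsafe
  4: ✓
  5: ✓
  6: ✓
counterexample path to 3: tau·a·b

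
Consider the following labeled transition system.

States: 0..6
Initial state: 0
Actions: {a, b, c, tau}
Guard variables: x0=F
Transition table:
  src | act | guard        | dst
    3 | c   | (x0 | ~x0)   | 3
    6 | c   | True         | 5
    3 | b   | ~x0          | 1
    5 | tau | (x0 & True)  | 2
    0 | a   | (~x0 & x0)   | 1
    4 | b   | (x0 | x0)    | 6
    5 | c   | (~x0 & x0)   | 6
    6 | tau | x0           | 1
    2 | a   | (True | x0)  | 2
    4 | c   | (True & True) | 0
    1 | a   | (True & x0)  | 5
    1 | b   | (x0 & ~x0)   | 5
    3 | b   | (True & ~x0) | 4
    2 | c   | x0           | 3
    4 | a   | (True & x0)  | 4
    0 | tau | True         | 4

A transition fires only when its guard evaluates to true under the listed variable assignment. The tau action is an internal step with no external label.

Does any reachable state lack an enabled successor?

Answer: DEADLOCK-FREE

Working:
R = {0,4}
  0: tau→4  [deg 1]
  4: c→0  [deg 1]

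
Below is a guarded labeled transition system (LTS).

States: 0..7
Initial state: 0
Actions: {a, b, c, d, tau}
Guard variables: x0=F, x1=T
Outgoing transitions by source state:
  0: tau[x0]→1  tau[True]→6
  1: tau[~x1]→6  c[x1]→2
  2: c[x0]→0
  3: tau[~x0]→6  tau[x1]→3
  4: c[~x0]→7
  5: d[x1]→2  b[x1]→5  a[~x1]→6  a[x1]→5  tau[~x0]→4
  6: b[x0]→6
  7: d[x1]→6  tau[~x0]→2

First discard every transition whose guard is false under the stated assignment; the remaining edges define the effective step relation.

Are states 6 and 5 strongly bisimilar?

Answer: NOT BISIMILAR

Analysis:
Refine partition for ~:
  P[0] = {{0,1,2,3,4,5,6,7}}
  P[1] = {{0,3},{1,4},{2,6},{5},{7}}
  P[2] = {{0},{1},{2,6},{3},{4},{5},{7}}
stable after 3 split(s): 7 block(s)
[6]={2,6}  [5]={5}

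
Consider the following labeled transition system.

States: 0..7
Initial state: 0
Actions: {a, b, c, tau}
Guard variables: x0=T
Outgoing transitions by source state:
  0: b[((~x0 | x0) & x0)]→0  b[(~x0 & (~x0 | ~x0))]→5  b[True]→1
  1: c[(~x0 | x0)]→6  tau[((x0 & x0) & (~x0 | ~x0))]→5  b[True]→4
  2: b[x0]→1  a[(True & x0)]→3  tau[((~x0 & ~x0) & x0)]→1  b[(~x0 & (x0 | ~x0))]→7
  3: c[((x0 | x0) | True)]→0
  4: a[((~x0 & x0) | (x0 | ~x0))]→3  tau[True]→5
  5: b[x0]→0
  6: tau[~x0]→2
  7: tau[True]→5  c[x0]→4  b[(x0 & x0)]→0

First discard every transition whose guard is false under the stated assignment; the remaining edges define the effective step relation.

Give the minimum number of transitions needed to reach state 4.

Answer: 2

Trace:
Breadth-first toward 4:
  Layer 0: {0}
  Layer 1: {1}
  Layer 2: {4,6}
4 enters at depth 2; path b·b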